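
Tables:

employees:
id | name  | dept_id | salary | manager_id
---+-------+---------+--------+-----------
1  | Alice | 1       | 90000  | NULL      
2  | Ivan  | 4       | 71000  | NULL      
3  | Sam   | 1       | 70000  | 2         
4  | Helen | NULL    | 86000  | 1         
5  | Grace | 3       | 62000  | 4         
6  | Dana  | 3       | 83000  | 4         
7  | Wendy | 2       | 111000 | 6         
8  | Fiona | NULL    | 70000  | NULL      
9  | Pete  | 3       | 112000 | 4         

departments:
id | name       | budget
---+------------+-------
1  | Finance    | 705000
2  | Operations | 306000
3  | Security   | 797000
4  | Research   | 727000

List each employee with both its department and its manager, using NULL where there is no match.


Two LEFT JOINs from the same base table employees: one to departments via dept_id, one to employees itself via manager_id. Both are LEFT so every employee is preserved.
Match against departments:
  - employee 1 (Alice): dept_id=1 -> matches Finance
  - employee 2 (Ivan): dept_id=4 -> matches Research
  - employee 3 (Sam): dept_id=1 -> matches Finance
  - employee 4 (Helen): dept_id=NULL, no match -> kept with NULL
  - employee 5 (Grace): dept_id=3 -> matches Security
  - employee 6 (Dana): dept_id=3 -> matches Security
  - employee 7 (Wendy): dept_id=2 -> matches Operations
  - employee 8 (Fiona): dept_id=NULL, no match -> kept with NULL
  - employee 9 (Pete): dept_id=3 -> matches Security
Match against employees (self):
  - employee 1 (Alice): manager_id=NULL -> NULL
  - employee 2 (Ivan): manager_id=NULL -> NULL
  - employee 3 (Sam): manager_id=2 -> Ivan
  - employee 4 (Helen): manager_id=1 -> Alice
  - employee 5 (Grace): manager_id=4 -> Helen
  - employee 6 (Dana): manager_id=4 -> Helen
  - employee 7 (Wendy): manager_id=6 -> Dana
  - employee 8 (Fiona): manager_id=NULL -> NULL
  - employee 9 (Pete): manager_id=4 -> Helen

SQL:
SELECT a.name, b.name AS department, c.name AS manager
FROM employees a
LEFT JOIN departments b ON a.dept_id = b.id
LEFT JOIN employees c ON a.manager_id = c.id

Result:
name  | department | manager
------+------------+--------
Alice | Finance    | NULL   
Ivan  | Research   | NULL   
Sam   | Finance    | Ivan   
Helen | NULL       | Alice  
Grace | Security   | Helen  
Dana  | Security   | Helen  
Wendy | Operations | Dana   
Fiona | NULL       | NULL   
Pete  | Security   | Helen  


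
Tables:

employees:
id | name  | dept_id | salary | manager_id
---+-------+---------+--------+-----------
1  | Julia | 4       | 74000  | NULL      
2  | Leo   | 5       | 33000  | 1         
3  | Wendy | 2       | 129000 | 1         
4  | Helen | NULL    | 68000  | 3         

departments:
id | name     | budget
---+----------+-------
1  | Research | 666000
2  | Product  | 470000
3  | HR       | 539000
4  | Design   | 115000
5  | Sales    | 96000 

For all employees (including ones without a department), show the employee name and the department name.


LEFT JOIN keeps every row from employees (the left table); where dept_id has no match in departments, the department columns become NULL. Walk through each employee:
  - employee 1 (Julia): dept_id=4 -> matches Design
  - employee 2 (Leo): dept_id=5 -> matches Sales
  - employee 3 (Wendy): dept_id=2 -> matches Product
  - employee 4 (Helen): dept_id=NULL, no match -> kept with NULL
All 4 rows appear; 1 has NULL department.

SQL:
SELECT a.name, b.name AS department
FROM employees a
LEFT JOIN departments b ON a.dept_id = b.id

Result:
name  | department
------+-----------
Julia | Design    
Leo   | Sales     
Wendy | Product   
Helen | NULL      


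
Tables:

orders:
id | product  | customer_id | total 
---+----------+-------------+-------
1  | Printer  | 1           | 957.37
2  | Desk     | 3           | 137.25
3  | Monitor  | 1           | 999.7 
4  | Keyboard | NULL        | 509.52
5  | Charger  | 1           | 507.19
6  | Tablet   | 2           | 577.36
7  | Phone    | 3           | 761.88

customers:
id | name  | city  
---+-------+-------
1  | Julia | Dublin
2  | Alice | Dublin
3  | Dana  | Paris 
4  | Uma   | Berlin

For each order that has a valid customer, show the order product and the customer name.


INNER JOIN keeps only orders rows whose customer_id matches an id in customers. Walk through each order:
  - order 1 (Printer): customer_id=1 -> matches Julia
  - order 2 (Desk): customer_id=3 -> matches Dana
  - order 3 (Monitor): customer_id=1 -> matches Julia
  - order 4 (Keyboard): customer_id=NULL, no match -> dropped
  - order 5 (Charger): customer_id=1 -> matches Julia
  - order 6 (Tablet): customer_id=2 -> matches Alice
  - order 7 (Phone): customer_id=3 -> matches Dana
So 1 of 7 rows is dropped.

SQL:
SELECT a.product, b.name AS customer
FROM orders a
INNER JOIN customers b ON a.customer_id = b.id

Result:
product | customer
--------+---------
Printer | Julia   
Desk    | Dana    
Monitor | Julia   
Charger | Julia   
Tablet  | Alice   
Phone   | Dana    


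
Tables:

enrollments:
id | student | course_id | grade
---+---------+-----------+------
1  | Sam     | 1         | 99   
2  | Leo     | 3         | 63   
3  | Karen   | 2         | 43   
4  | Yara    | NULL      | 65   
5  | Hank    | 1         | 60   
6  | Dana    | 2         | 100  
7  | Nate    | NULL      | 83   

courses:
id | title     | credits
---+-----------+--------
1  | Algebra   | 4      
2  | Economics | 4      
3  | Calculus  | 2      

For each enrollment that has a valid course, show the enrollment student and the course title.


INNER JOIN keeps only enrollments rows whose course_id matches an id in courses. Walk through each enrollment:
  - enrollment 1 (Sam): course_id=1 -> matches Algebra
  - enrollment 2 (Leo): course_id=3 -> matches Calculus
  - enrollment 3 (Karen): course_id=2 -> matches Economics
  - enrollment 4 (Yara): course_id=NULL, no match -> dropped
  - enrollment 5 (Hank): course_id=1 -> matches Algebra
  - enrollment 6 (Dana): course_id=2 -> matches Economics
  - enrollment 7 (Nate): course_id=NULL, no match -> dropped
So 2 of 7 rows are dropped.

SQL:
SELECT a.student, b.title AS course
FROM enrollments a
INNER JOIN courses b ON a.course_id = b.id

Result:
student | course   
--------+----------
Sam     | Algebra  
Leo     | Calculus 
Karen   | Economics
Hank    | Algebra  
Dana    | Economics


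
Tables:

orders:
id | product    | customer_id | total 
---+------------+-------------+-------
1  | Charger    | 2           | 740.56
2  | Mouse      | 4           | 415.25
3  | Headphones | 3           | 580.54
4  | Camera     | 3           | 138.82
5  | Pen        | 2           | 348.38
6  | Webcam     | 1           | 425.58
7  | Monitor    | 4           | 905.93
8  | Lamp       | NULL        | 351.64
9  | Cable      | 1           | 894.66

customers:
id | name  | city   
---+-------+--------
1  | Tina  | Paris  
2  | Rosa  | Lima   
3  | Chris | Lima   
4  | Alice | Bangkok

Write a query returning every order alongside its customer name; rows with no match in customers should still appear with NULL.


LEFT JOIN keeps every row from orders (the left table); where customer_id has no match in customers, the customer columns become NULL. Walk through each order:
  - order 1 (Charger): customer_id=2 -> matches Rosa
  - order 2 (Mouse): customer_id=4 -> matches Alice
  - order 3 (Headphones): customer_id=3 -> matches Chris
  - order 4 (Camera): customer_id=3 -> matches Chris
  - order 5 (Pen): customer_id=2 -> matches Rosa
  - order 6 (Webcam): customer_id=1 -> matches Tina
  - order 7 (Monitor): customer_id=4 -> matches Alice
  - order 8 (Lamp): customer_id=NULL, no match -> kept with NULL
  - order 9 (Cable): customer_id=1 -> matches Tina
All 9 rows appear; 1 has NULL customer.

SQL:
SELECT a.product, b.name AS customer
FROM orders a
LEFT JOIN customers b ON a.customer_id = b.id

Result:
product    | customer
-----------+---------
Charger    | Rosa    
Mouse      | Alice   
Headphones | Chris   
Camera     | Chris   
Pen        | Rosa    
Webcam     | Tina    
Monitor    | Alice   
Lamp       | NULL    
Cable      | Tina    


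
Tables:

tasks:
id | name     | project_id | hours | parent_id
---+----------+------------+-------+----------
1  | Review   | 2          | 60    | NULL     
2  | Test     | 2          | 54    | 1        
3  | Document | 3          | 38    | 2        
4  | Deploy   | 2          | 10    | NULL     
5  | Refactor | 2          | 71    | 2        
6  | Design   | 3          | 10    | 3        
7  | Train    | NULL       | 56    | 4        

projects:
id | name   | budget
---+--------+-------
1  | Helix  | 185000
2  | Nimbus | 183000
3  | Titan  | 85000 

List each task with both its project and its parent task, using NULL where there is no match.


Two LEFT JOINs from the same base table tasks: one to projects via project_id, one to tasks itself via parent_id. Both are LEFT so every task is preserved.
Match against projects:
  - task 1 (Review): project_id=2 -> matches Nimbus
  - task 2 (Test): project_id=2 -> matches Nimbus
  - task 3 (Document): project_id=3 -> matches Titan
  - task 4 (Deploy): project_id=2 -> matches Nimbus
  - task 5 (Refactor): project_id=2 -> matches Nimbus
  - task 6 (Design): project_id=3 -> matches Titan
  - task 7 (Train): project_id=NULL, no match -> kept with NULL
Match against tasks (self):
  - task 1 (Review): parent_id=NULL -> NULL
  - task 2 (Test): parent_id=1 -> Review
  - task 3 (Document): parent_id=2 -> Test
  - task 4 (Deploy): parent_id=NULL -> NULL
  - task 5 (Refactor): parent_id=2 -> Test
  - task 6 (Design): parent_id=3 -> Document
  - task 7 (Train): parent_id=4 -> Deploy

SQL:
SELECT a.name, b.name AS project, c.name AS parent
FROM tasks a
LEFT JOIN projects b ON a.project_id = b.id
LEFT JOIN tasks c ON a.parent_id = c.id

Result:
name     | project | parent  
---------+---------+---------
Review   | Nimbus  | NULL    
Test     | Nimbus  | Review  
Document | Titan   | Test    
Deploy   | Nimbus  | NULL    
Refactor | Nimbus  | Test    
Design   | Titan   | Document
Train    | NULL    | Deploy  


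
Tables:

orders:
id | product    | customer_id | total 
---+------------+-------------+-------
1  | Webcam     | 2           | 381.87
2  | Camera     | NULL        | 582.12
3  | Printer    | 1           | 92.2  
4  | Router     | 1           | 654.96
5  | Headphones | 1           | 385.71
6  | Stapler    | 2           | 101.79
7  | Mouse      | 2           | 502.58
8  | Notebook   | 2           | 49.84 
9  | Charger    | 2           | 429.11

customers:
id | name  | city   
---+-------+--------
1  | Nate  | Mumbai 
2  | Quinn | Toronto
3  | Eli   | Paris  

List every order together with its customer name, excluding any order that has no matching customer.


INNER JOIN keeps only orders rows whose customer_id matches an id in customers. Walk through each order:
  - order 1 (Webcam): customer_id=2 -> matches Quinn
  - order 2 (Camera): customer_id=NULL, no match -> dropped
  - order 3 (Printer): customer_id=1 -> matches Nate
  - order 4 (Router): customer_id=1 -> matches Nate
  - order 5 (Headphones): customer_id=1 -> matches Nate
  - order 6 (Stapler): customer_id=2 -> matches Quinn
  - order 7 (Mouse): customer_id=2 -> matches Quinn
  - order 8 (Notebook): customer_id=2 -> matches Quinn
  - order 9 (Charger): customer_id=2 -> matches Quinn
So 1 of 9 rows is dropped.

SQL:
SELECT a.product, b.name AS customer
FROM orders a
INNER JOIN customers b ON a.customer_id = b.id

Result:
product    | customer
-----------+---------
Webcam     | Quinn   
Printer    | Nate    
Router     | Nate    
Headphones | Nate    
Stapler    | Quinn   
Mouse      | Quinn   
Notebook   | Quinn   
Charger    | Quinn   


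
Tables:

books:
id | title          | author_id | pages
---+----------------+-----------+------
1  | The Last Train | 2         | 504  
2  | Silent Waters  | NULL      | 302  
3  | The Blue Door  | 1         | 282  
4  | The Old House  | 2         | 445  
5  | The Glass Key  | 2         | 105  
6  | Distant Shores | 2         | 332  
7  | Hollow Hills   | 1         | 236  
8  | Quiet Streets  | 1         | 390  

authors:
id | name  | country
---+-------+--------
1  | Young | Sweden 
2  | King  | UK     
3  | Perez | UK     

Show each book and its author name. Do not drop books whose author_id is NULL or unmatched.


LEFT JOIN keeps every row from books (the left table); where author_id has no match in authors, the author columns become NULL. Walk through each book:
  - book 1 (The Last Train): author_id=2 -> matches King
  - book 2 (Silent Waters): author_id=NULL, no match -> kept with NULL
  - book 3 (The Blue Door): author_id=1 -> matches Young
  - book 4 (The Old House): author_id=2 -> matches King
  - book 5 (The Glass Key): author_id=2 -> matches King
  - book 6 (Distant Shores): author_id=2 -> matches King
  - book 7 (Hollow Hills): author_id=1 -> matches Young
  - book 8 (Quiet Streets): author_id=1 -> matches Young
All 8 rows appear; 1 has NULL author.

SQL:
SELECT a.title, b.name AS author
FROM books a
LEFT JOIN authors b ON a.author_id = b.id

Result:
title          | author
---------------+-------
The Last Train | King  
Silent Waters  | NULL  
The Blue Door  | Young 
The Old House  | King  
The Glass Key  | King  
Distant Shores | King  
Hollow Hills   | Young 
Quiet Streets  | Young 


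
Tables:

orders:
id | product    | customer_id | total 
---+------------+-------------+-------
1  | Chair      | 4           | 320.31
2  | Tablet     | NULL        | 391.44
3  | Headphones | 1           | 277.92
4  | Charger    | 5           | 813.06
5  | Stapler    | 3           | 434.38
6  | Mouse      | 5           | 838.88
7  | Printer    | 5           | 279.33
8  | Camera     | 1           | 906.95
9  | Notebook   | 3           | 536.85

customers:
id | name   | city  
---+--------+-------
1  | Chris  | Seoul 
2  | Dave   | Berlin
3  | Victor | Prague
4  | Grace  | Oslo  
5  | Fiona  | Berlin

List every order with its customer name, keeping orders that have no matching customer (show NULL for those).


LEFT JOIN keeps every row from orders (the left table); where customer_id has no match in customers, the customer columns become NULL. Walk through each order:
  - order 1 (Chair): customer_id=4 -> matches Grace
  - order 2 (Tablet): customer_id=NULL, no match -> kept with NULL
  - order 3 (Headphones): customer_id=1 -> matches Chris
  - order 4 (Charger): customer_id=5 -> matches Fiona
  - order 5 (Stapler): customer_id=3 -> matches Victor
  - order 6 (Mouse): customer_id=5 -> matches Fiona
  - order 7 (Printer): customer_id=5 -> matches Fiona
  - order 8 (Camera): customer_id=1 -> matches Chris
  - order 9 (Notebook): customer_id=3 -> matches Victor
All 9 rows appear; 1 has NULL customer.

SQL:
SELECT a.product, b.name AS customer
FROM orders a
LEFT JOIN customers b ON a.customer_id = b.id

Result:
product    | customer
-----------+---------
Chair      | Grace   
Tablet     | NULL    
Headphones | Chris   
Charger    | Fiona   
Stapler    | Victor  
Mouse      | Fiona   
Printer    | Fiona   
Camera     | Chris   
Notebook   | Victor  


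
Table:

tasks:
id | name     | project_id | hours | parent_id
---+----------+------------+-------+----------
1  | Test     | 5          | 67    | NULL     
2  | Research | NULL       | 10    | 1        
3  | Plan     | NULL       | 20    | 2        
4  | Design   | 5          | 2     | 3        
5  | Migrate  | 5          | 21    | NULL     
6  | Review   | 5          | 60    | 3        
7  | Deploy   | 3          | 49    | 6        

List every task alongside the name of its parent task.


This is a self-join: tasks is joined to a second copy of itself, matching each row's parent_id to another row's id. Use LEFT JOIN so rows with parent_id=NULL are kept.
  - task 1 (Test): parent_id=NULL -> NULL
  - task 2 (Research): parent_id=1 -> Test
  - task 3 (Plan): parent_id=2 -> Research
  - task 4 (Design): parent_id=3 -> Plan
  - task 5 (Migrate): parent_id=NULL -> NULL
  - task 6 (Review): parent_id=3 -> Plan
  - task 7 (Deploy): parent_id=6 -> Review

SQL:
SELECT a.name AS item, b.name AS parent
FROM tasks a
LEFT JOIN tasks b ON a.parent_id = b.id

Result:
item     | parent  
---------+---------
Test     | NULL    
Research | Test    
Plan     | Research
Design   | Plan    
Migrate  | NULL    
Review   | Plan    
Deploy   | Review  


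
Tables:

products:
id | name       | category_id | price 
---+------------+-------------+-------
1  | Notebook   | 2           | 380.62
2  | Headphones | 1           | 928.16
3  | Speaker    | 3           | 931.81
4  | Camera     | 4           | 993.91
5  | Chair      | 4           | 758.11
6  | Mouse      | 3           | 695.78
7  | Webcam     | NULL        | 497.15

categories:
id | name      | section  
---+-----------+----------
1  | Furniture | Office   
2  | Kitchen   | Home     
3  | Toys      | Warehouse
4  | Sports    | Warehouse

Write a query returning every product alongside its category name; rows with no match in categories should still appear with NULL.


LEFT JOIN keeps every row from products (the left table); where category_id has no match in categories, the category columns become NULL. Walk through each product:
  - product 1 (Notebook): category_id=2 -> matches Kitchen
  - product 2 (Headphones): category_id=1 -> matches Furniture
  - product 3 (Speaker): category_id=3 -> matches Toys
  - product 4 (Camera): category_id=4 -> matches Sports
  - product 5 (Chair): category_id=4 -> matches Sports
  - product 6 (Mouse): category_id=3 -> matches Toys
  - product 7 (Webcam): category_id=NULL, no match -> kept with NULL
All 7 rows appear; 1 has NULL category.

SQL:
SELECT a.name, b.name AS category
FROM products a
LEFT JOIN categories b ON a.category_id = b.id

Result:
name       | category 
-----------+----------
Notebook   | Kitchen  
Headphones | Furniture
Speaker    | Toys     
Camera     | Sports   
Chair      | Sports   
Mouse      | Toys     
Webcam     | NULL     


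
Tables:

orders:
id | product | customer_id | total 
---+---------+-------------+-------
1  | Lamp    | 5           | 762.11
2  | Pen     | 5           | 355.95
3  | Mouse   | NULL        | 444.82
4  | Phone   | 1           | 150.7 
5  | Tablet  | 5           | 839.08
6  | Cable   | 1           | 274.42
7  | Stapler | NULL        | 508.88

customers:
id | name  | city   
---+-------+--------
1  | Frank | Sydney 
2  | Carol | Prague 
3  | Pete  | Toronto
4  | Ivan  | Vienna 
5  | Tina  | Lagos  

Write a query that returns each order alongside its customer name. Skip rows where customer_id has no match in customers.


INNER JOIN keeps only orders rows whose customer_id matches an id in customers. Walk through each order:
  - order 1 (Lamp): customer_id=5 -> matches Tina
  - order 2 (Pen): customer_id=5 -> matches Tina
  - order 3 (Mouse): customer_id=NULL, no match -> dropped
  - order 4 (Phone): customer_id=1 -> matches Frank
  - order 5 (Tablet): customer_id=5 -> matches Tina
  - order 6 (Cable): customer_id=1 -> matches Frank
  - order 7 (Stapler): customer_id=NULL, no match -> dropped
So 2 of 7 rows are dropped.

SQL:
SELECT a.product, b.name AS customer
FROM orders a
INNER JOIN customers b ON a.customer_id = b.id

Result:
product | customer
--------+---------
Lamp    | Tina    
Pen     | Tina    
Phone   | Frank   
Tablet  | Tina    
Cable   | Frank   


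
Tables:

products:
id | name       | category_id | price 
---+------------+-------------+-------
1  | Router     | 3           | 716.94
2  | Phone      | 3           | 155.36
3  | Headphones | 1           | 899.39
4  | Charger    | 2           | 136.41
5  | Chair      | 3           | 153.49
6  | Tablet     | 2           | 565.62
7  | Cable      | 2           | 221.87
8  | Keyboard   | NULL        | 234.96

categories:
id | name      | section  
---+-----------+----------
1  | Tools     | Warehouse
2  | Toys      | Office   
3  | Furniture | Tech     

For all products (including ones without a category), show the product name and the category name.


LEFT JOIN keeps every row from products (the left table); where category_id has no match in categories, the category columns become NULL. Walk through each product:
  - product 1 (Router): category_id=3 -> matches Furniture
  - product 2 (Phone): category_id=3 -> matches Furniture
  - product 3 (Headphones): category_id=1 -> matches Tools
  - product 4 (Charger): category_id=2 -> matches Toys
  - product 5 (Chair): category_id=3 -> matches Furniture
  - product 6 (Tablet): category_id=2 -> matches Toys
  - product 7 (Cable): category_id=2 -> matches Toys
  - product 8 (Keyboard): category_id=NULL, no match -> kept with NULL
All 8 rows appear; 1 has NULL category.

SQL:
SELECT a.name, b.name AS category
FROM products a
LEFT JOIN categories b ON a.category_id = b.id

Result:
name       | category 
-----------+----------
Router     | Furniture
Phone      | Furniture
Headphones | Tools    
Charger    | Toys     
Chair      | Furniture
Tablet     | Toys     
Cable      | Toys     
Keyboard   | NULL     


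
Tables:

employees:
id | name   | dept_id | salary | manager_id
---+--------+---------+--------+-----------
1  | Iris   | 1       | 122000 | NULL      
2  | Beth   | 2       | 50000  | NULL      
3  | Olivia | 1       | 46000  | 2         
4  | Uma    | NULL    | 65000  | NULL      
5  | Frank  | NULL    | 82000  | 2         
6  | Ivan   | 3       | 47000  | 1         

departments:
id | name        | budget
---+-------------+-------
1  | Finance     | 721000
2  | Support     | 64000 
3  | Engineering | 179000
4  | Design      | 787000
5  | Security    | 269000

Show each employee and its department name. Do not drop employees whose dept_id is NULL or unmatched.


LEFT JOIN keeps every row from employees (the left table); where dept_id has no match in departments, the department columns become NULL. Walk through each employee:
  - employee 1 (Iris): dept_id=1 -> matches Finance
  - employee 2 (Beth): dept_id=2 -> matches Support
  - employee 3 (Olivia): dept_id=1 -> matches Finance
  - employee 4 (Uma): dept_id=NULL, no match -> kept with NULL
  - employee 5 (Frank): dept_id=NULL, no match -> kept with NULL
  - employee 6 (Ivan): dept_id=3 -> matches Engineering
All 6 rows appear; 2 have NULL department.

SQL:
SELECT a.name, b.name AS department
FROM employees a
LEFT JOIN departments b ON a.dept_id = b.id

Result:
name   | department 
-------+------------
Iris   | Finance    
Beth   | Support    
Olivia | Finance    
Uma    | NULL       
Frank  | NULL       
Ivan   | Engineering


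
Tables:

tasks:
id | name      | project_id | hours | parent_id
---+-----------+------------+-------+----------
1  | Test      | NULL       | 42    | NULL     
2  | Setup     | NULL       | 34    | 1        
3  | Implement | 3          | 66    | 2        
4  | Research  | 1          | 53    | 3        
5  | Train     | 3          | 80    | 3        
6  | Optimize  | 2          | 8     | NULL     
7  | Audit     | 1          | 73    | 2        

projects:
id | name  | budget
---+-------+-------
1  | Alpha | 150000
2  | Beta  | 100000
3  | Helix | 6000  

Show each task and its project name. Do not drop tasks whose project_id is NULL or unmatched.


LEFT JOIN keeps every row from tasks (the left table); where project_id has no match in projects, the project columns become NULL. Walk through each task:
  - task 1 (Test): project_id=NULL, no match -> kept with NULL
  - task 2 (Setup): project_id=NULL, no match -> kept with NULL
  - task 3 (Implement): project_id=3 -> matches Helix
  - task 4 (Research): project_id=1 -> matches Alpha
  - task 5 (Train): project_id=3 -> matches Helix
  - task 6 (Optimize): project_id=2 -> matches Beta
  - task 7 (Audit): project_id=1 -> matches Alpha
All 7 rows appear; 2 have NULL project.

SQL:
SELECT a.name, b.name AS project
FROM tasks a
LEFT JOIN projects b ON a.project_id = b.id

Result:
name      | project
----------+--------
Test      | NULL   
Setup     | NULL   
Implement | Helix  
Research  | Alpha  
Train     | Helix  
Optimize  | Beta   
Audit     | Alpha  


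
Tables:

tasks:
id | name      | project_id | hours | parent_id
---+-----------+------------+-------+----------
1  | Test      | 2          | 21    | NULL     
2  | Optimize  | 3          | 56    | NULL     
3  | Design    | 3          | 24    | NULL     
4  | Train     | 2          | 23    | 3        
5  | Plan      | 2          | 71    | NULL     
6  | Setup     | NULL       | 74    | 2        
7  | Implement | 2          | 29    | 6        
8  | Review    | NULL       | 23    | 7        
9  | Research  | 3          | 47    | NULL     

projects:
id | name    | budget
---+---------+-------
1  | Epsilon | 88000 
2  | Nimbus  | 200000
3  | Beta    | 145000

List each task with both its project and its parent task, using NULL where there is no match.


Two LEFT JOINs from the same base table tasks: one to projects via project_id, one to tasks itself via parent_id. Both are LEFT so every task is preserved.
Match against projects:
  - task 1 (Test): project_id=2 -> matches Nimbus
  - task 2 (Optimize): project_id=3 -> matches Beta
  - task 3 (Design): project_id=3 -> matches Beta
  - task 4 (Train): project_id=2 -> matches Nimbus
  - task 5 (Plan): project_id=2 -> matches Nimbus
  - task 6 (Setup): project_id=NULL, no match -> kept with NULL
  - task 7 (Implement): project_id=2 -> matches Nimbus
  - task 8 (Review): project_id=NULL, no match -> kept with NULL
  - task 9 (Research): project_id=3 -> matches Beta
Match against tasks (self):
  - task 1 (Test): parent_id=NULL -> NULL
  - task 2 (Optimize): parent_id=NULL -> NULL
  - task 3 (Design): parent_id=NULL -> NULL
  - task 4 (Train): parent_id=3 -> Design
  - task 5 (Plan): parent_id=NULL -> NULL
  - task 6 (Setup): parent_id=2 -> Optimize
  - task 7 (Implement): parent_id=6 -> Setup
  - task 8 (Review): parent_id=7 -> Implement
  - task 9 (Research): parent_id=NULL -> NULL

SQL:
SELECT a.name, b.name AS project, c.name AS parent
FROM tasks a
LEFT JOIN projects b ON a.project_id = b.id
LEFT JOIN tasks c ON a.parent_id = c.id

Result:
name      | project | parent   
----------+---------+----------
Test      | Nimbus  | NULL     
Optimize  | Beta    | NULL     
Design    | Beta    | NULL     
Train     | Nimbus  | Design   
Plan      | Nimbus  | NULL     
Setup     | NULL    | Optimize 
Implement | Nimbus  | Setup    
Review    | NULL    | Implement
Research  | Beta    | NULL     


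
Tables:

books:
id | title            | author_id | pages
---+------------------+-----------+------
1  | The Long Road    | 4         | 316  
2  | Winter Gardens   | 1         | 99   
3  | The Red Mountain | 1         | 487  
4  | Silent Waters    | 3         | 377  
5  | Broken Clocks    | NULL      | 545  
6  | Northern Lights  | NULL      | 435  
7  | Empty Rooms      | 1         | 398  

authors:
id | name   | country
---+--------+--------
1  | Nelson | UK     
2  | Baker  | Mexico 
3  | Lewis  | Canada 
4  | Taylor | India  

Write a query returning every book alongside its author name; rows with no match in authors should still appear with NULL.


LEFT JOIN keeps every row from books (the left table); where author_id has no match in authors, the author columns become NULL. Walk through each book:
  - book 1 (The Long Road): author_id=4 -> matches Taylor
  - book 2 (Winter Gardens): author_id=1 -> matches Nelson
  - book 3 (The Red Mountain): author_id=1 -> matches Nelson
  - book 4 (Silent Waters): author_id=3 -> matches Lewis
  - book 5 (Broken Clocks): author_id=NULL, no match -> kept with NULL
  - book 6 (Northern Lights): author_id=NULL, no match -> kept with NULL
  - book 7 (Empty Rooms): author_id=1 -> matches Nelson
All 7 rows appear; 2 have NULL author.

SQL:
SELECT a.title, b.name AS author
FROM books a
LEFT JOIN authors b ON a.author_id = b.id

Result:
title            | author
-----------------+-------
The Long Road    | Taylor
Winter Gardens   | Nelson
The Red Mountain | Nelson
Silent Waters    | Lewis 
Broken Clocks    | NULL  
Northern Lights  | NULL  
Empty Rooms      | Nelson


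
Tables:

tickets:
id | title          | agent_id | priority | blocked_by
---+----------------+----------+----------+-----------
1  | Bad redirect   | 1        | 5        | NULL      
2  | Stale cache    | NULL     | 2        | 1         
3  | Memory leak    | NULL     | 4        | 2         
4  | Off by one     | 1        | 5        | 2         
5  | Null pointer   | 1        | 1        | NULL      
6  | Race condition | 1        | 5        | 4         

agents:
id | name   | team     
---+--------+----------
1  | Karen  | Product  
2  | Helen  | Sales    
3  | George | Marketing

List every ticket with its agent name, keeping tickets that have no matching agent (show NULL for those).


LEFT JOIN keeps every row from tickets (the left table); where agent_id has no match in agents, the agent columns become NULL. Walk through each ticket:
  - ticket 1 (Bad redirect): agent_id=1 -> matches Karen
  - ticket 2 (Stale cache): agent_id=NULL, no match -> kept with NULL
  - ticket 3 (Memory leak): agent_id=NULL, no match -> kept with NULL
  - ticket 4 (Off by one): agent_id=1 -> matches Karen
  - ticket 5 (Null pointer): agent_id=1 -> matches Karen
  - ticket 6 (Race condition): agent_id=1 -> matches Karen
All 6 rows appear; 2 have NULL agent.

SQL:
SELECT a.title, b.name AS agent
FROM tickets a
LEFT JOIN agents b ON a.agent_id = b.id

Result:
title          | agent
---------------+------
Bad redirect   | Karen
Stale cache    | NULL 
Memory leak    | NULL 
Off by one     | Karen
Null pointer   | Karen
Race condition | Karen


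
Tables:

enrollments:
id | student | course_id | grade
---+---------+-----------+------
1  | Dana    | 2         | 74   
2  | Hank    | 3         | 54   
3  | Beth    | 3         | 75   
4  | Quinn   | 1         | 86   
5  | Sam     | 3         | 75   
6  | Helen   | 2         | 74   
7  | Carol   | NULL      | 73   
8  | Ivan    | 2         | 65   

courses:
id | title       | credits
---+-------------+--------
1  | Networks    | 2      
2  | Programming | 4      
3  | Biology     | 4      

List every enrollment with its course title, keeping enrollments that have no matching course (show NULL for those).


LEFT JOIN keeps every row from enrollments (the left table); where course_id has no match in courses, the course columns become NULL. Walk through each enrollment:
  - enrollment 1 (Dana): course_id=2 -> matches Programming
  - enrollment 2 (Hank): course_id=3 -> matches Biology
  - enrollment 3 (Beth): course_id=3 -> matches Biology
  - enrollment 4 (Quinn): course_id=1 -> matches Networks
  - enrollment 5 (Sam): course_id=3 -> matches Biology
  - enrollment 6 (Helen): course_id=2 -> matches Programming
  - enrollment 7 (Carol): course_id=NULL, no match -> kept with NULL
  - enrollment 8 (Ivan): course_id=2 -> matches Programming
All 8 rows appear; 1 has NULL course.

SQL:
SELECT a.student, b.title AS course
FROM enrollments a
LEFT JOIN courses b ON a.course_id = b.id

Result:
student | course     
--------+------------
Dana    | Programming
Hank    | Biology    
Beth    | Biology    
Quinn   | Networks   
Sam     | Biology    
Helen   | Programming
Carol   | NULL       
Ivan    | Programming


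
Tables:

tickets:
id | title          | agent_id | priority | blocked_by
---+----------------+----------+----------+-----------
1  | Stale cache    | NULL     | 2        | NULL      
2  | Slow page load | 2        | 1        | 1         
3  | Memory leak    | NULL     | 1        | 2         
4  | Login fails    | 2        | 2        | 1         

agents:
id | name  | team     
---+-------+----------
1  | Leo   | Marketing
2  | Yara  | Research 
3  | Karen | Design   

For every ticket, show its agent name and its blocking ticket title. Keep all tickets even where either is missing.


Two LEFT JOINs from the same base table tickets: one to agents via agent_id, one to tickets itself via blocked_by. Both are LEFT so every ticket is preserved.
Match against agents:
  - ticket 1 (Stale cache): agent_id=NULL, no match -> kept with NULL
  - ticket 2 (Slow page load): agent_id=2 -> matches Yara
  - ticket 3 (Memory leak): agent_id=NULL, no match -> kept with NULL
  - ticket 4 (Login fails): agent_id=2 -> matches Yara
Match against tickets (self):
  - ticket 1 (Stale cache): blocked_by=NULL -> NULL
  - ticket 2 (Slow page load): blocked_by=1 -> Stale cache
  - ticket 3 (Memory leak): blocked_by=2 -> Slow page load
  - ticket 4 (Login fails): blocked_by=1 -> Stale cache

SQL:
SELECT a.title, b.name AS agent, c.title AS blocked_by
FROM tickets a
LEFT JOIN agents b ON a.agent_id = b.id
LEFT JOIN tickets c ON a.blocked_by = c.id

Result:
title          | agent | blocked_by    
---------------+-------+---------------
Stale cache    | NULL  | NULL          
Slow page load | Yara  | Stale cache   
Memory leak    | NULL  | Slow page load
Login fails    | Yara  | Stale cache   


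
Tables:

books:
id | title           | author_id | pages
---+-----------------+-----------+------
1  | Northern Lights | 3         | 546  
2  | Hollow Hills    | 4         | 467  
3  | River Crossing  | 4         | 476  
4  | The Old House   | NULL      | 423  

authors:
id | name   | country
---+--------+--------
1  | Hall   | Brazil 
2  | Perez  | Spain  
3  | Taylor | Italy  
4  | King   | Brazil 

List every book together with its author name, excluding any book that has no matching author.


INNER JOIN keeps only books rows whose author_id matches an id in authors. Walk through each book:
  - book 1 (Northern Lights): author_id=3 -> matches Taylor
  - book 2 (Hollow Hills): author_id=4 -> matches King
  - book 3 (River Crossing): author_id=4 -> matches King
  - book 4 (The Old House): author_id=NULL, no match -> dropped
So 1 of 4 rows is dropped.

SQL:
SELECT a.title, b.name AS author
FROM books a
INNER JOIN authors b ON a.author_id = b.id

Result:
title           | author
----------------+-------
Northern Lights | Taylor
Hollow Hills    | King  
River Crossing  | King  


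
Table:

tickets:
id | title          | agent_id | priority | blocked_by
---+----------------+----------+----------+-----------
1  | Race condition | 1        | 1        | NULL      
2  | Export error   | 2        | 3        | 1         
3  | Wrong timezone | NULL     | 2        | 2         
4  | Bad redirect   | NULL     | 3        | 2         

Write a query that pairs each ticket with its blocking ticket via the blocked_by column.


This is a self-join: tickets is joined to a second copy of itself, matching each row's blocked_by to another row's id. Use LEFT JOIN so rows with blocked_by=NULL are kept.
  - ticket 1 (Race condition): blocked_by=NULL -> NULL
  - ticket 2 (Export error): blocked_by=1 -> Race condition
  - ticket 3 (Wrong timezone): blocked_by=2 -> Export error
  - ticket 4 (Bad redirect): blocked_by=2 -> Export error

SQL:
SELECT a.title AS item, b.title AS blocked_by
FROM tickets a
LEFT JOIN tickets b ON a.blocked_by = b.id

Result:
item           | blocked_by    
---------------+---------------
Race condition | NULL          
Export error   | Race condition
Wrong timezone | Export error  
Bad redirect   | Export error  


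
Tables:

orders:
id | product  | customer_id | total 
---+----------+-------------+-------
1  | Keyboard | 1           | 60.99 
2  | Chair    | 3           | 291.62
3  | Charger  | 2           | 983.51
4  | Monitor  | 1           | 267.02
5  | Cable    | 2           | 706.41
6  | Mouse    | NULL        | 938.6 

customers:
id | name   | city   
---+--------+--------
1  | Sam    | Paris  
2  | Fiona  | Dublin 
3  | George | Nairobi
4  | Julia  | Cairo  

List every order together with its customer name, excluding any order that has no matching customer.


INNER JOIN keeps only orders rows whose customer_id matches an id in customers. Walk through each order:
  - order 1 (Keyboard): customer_id=1 -> matches Sam
  - order 2 (Chair): customer_id=3 -> matches George
  - order 3 (Charger): customer_id=2 -> matches Fiona
  - order 4 (Monitor): customer_id=1 -> matches Sam
  - order 5 (Cable): customer_id=2 -> matches Fiona
  - order 6 (Mouse): customer_id=NULL, no match -> dropped
So 1 of 6 rows is dropped.

SQL:
SELECT a.product, b.name AS customer
FROM orders a
INNER JOIN customers b ON a.customer_id = b.id

Result:
product  | customer
---------+---------
Keyboard | Sam     
Chair    | George  
Charger  | Fiona   
Monitor  | Sam     
Cable    | Fiona   


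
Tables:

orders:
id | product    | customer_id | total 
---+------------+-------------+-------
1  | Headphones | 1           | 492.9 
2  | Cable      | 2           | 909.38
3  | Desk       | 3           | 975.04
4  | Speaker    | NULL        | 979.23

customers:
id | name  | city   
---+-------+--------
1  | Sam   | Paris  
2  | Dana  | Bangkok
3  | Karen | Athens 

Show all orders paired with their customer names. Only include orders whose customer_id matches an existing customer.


INNER JOIN keeps only orders rows whose customer_id matches an id in customers. Walk through each order:
  - order 1 (Headphones): customer_id=1 -> matches Sam
  - order 2 (Cable): customer_id=2 -> matches Dana
  - order 3 (Desk): customer_id=3 -> matches Karen
  - order 4 (Speaker): customer_id=NULL, no match -> dropped
So 1 of 4 rows is dropped.

SQL:
SELECT a.product, b.name AS customer
FROM orders a
INNER JOIN customers b ON a.customer_id = b.id

Result:
product    | customer
-----------+---------
Headphones | Sam     
Cable      | Dana    
Desk       | Karen   


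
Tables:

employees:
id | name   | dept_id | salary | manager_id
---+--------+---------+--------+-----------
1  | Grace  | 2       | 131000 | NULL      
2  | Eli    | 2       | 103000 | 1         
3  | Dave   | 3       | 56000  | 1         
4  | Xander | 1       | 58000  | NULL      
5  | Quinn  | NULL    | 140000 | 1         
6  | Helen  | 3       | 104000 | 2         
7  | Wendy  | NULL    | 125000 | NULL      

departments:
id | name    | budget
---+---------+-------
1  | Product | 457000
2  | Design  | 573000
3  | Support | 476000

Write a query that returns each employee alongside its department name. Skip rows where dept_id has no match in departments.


INNER JOIN keeps only employees rows whose dept_id matches an id in departments. Walk through each employee:
  - employee 1 (Grace): dept_id=2 -> matches Design
  - employee 2 (Eli): dept_id=2 -> matches Design
  - employee 3 (Dave): dept_id=3 -> matches Support
  - employee 4 (Xander): dept_id=1 -> matches Product
  - employee 5 (Quinn): dept_id=NULL, no match -> dropped
  - employee 6 (Helen): dept_id=3 -> matches Support
  - employee 7 (Wendy): dept_id=NULL, no match -> dropped
So 2 of 7 rows are dropped.

SQL:
SELECT a.name, b.name AS department
FROM employees a
INNER JOIN departments b ON a.dept_id = b.id

Result:
name   | department
-------+-----------
Grace  | Design    
Eli    | Design    
Dave   | Support   
Xander | Product   
Helen  | Support   


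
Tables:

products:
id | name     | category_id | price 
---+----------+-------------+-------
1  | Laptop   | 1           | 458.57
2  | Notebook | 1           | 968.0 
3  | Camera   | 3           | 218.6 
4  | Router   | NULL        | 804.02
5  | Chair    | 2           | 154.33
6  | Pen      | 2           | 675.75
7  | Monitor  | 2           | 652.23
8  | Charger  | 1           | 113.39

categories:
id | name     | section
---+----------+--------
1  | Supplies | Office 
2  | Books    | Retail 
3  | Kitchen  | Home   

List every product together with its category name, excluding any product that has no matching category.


INNER JOIN keeps only products rows whose category_id matches an id in categories. Walk through each product:
  - product 1 (Laptop): category_id=1 -> matches Supplies
  - product 2 (Notebook): category_id=1 -> matches Supplies
  - product 3 (Camera): category_id=3 -> matches Kitchen
  - product 4 (Router): category_id=NULL, no match -> dropped
  - product 5 (Chair): category_id=2 -> matches Books
  - product 6 (Pen): category_id=2 -> matches Books
  - product 7 (Monitor): category_id=2 -> matches Books
  - product 8 (Charger): category_id=1 -> matches Supplies
So 1 of 8 rows is dropped.

SQL:
SELECT a.name, b.name AS category
FROM products a
INNER JOIN categories b ON a.category_id = b.id

Result:
name     | category
---------+---------
Laptop   | Supplies
Notebook | Supplies
Camera   | Kitchen 
Chair    | Books   
Pen      | Books   
Monitor  | Books   
Charger  | Supplies


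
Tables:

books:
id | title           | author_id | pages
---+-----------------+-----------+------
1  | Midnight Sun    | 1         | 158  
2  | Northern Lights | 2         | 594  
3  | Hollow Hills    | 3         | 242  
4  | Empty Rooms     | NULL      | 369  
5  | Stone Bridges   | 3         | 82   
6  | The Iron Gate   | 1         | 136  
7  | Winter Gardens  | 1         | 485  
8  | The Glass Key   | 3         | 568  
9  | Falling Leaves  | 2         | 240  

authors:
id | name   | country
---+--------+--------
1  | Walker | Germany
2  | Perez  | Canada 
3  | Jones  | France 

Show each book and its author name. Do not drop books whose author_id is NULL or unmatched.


LEFT JOIN keeps every row from books (the left table); where author_id has no match in authors, the author columns become NULL. Walk through each book:
  - book 1 (Midnight Sun): author_id=1 -> matches Walker
  - book 2 (Northern Lights): author_id=2 -> matches Perez
  - book 3 (Hollow Hills): author_id=3 -> matches Jones
  - book 4 (Empty Rooms): author_id=NULL, no match -> kept with NULL
  - book 5 (Stone Bridges): author_id=3 -> matches Jones
  - book 6 (The Iron Gate): author_id=1 -> matches Walker
  - book 7 (Winter Gardens): author_id=1 -> matches Walker
  - book 8 (The Glass Key): author_id=3 -> matches Jones
  - book 9 (Falling Leaves): author_id=2 -> matches Perez
All 9 rows appear; 1 has NULL author.

SQL:
SELECT a.title, b.name AS author
FROM books a
LEFT JOIN authors b ON a.author_id = b.id

Result:
title           | author
----------------+-------
Midnight Sun    | Walker
Northern Lights | Perez 
Hollow Hills    | Jones 
Empty Rooms     | NULL  
Stone Bridges   | Jones 
The Iron Gate   | Walker
Winter Gardens  | Walker
The Glass Key   | Jones 
Falling Leaves  | Perez 
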